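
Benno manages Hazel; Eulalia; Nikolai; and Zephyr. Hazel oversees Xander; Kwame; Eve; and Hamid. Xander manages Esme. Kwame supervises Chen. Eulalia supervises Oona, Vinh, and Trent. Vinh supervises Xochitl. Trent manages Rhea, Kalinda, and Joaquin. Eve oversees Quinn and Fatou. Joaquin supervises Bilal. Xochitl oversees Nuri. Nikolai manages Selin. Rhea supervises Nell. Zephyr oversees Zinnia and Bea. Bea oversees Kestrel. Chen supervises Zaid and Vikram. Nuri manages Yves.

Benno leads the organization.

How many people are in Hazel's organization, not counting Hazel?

Hazel directly manages Xander, Kwame, Eve, Hamid. Under Xander: Esme (1). Under Kwame: Chen, Vikram, Zaid (3). Under Eve: Fatou, Quinn (2). Hamid has no reports. So Hazel's organization is 4 direct reports plus everyone under them: 2 + 4 + 3 + 1 = 10.

10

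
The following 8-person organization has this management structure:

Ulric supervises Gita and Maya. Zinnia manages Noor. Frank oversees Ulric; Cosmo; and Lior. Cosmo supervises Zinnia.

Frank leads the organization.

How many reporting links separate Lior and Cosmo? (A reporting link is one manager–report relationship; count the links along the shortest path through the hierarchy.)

Lior is 1 level below Frank, and Cosmo is 1 level below Frank (their lowest common manager). The shortest path runs up from Lior to Frank and back down to Cosmo: 1 + 1 = 2 links.

2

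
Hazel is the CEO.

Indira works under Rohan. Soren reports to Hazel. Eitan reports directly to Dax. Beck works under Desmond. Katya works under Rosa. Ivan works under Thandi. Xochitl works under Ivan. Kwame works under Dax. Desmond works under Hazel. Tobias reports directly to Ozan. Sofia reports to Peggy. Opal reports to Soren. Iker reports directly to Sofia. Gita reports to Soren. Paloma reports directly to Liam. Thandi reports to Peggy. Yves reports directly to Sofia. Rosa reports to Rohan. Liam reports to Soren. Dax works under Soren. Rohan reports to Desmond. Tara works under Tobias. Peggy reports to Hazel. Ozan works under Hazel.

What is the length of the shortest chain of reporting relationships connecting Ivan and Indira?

Ivan is 3 levels below Hazel, and Indira is 3 levels below Hazel (their lowest common manager). The shortest path runs up from Ivan to Hazel and back down to Indira: 3 + 3 = 6 links.

6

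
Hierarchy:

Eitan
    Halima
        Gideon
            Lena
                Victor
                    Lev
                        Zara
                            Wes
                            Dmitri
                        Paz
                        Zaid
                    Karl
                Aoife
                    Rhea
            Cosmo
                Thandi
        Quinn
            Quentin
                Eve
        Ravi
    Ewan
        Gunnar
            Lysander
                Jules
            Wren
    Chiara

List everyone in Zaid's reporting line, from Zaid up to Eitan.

Zaid reports to Lev. Lev reports to Victor. Victor reports to Lena. Lena reports to Gideon. Gideon reports to Halima. Halima reports to Eitan. Eitan is at the top.

Zaid -> Lev -> Victor -> Lena -> Gideon -> Halima -> Eitan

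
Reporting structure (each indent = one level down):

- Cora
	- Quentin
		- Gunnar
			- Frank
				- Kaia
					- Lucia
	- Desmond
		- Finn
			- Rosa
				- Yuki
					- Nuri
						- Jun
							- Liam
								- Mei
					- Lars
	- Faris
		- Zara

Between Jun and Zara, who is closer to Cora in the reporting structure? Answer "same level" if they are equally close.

Zara

Jun is 6 levels below Cora; Zara is 2. Zara is higher.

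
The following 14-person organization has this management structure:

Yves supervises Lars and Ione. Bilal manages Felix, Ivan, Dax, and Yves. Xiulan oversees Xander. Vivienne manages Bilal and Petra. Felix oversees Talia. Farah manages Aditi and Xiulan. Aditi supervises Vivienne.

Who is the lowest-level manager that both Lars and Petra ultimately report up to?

Vivienne

Lars's chain of managers is Yves, Bilal, Vivienne, Aditi, Farah. Petra's chain of managers is Vivienne, Aditi, Farah. The first manager that appears in both chains is Vivienne.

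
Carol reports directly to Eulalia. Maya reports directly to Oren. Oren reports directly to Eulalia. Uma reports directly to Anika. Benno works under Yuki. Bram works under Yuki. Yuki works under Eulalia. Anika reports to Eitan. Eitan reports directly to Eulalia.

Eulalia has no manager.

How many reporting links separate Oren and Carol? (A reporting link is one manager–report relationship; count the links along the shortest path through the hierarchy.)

2

Oren is 1 level below Eulalia, and Carol is 1 level below Eulalia (their lowest common manager). The shortest path runs up from Oren to Eulalia and back down to Carol: 1 + 1 = 2 links.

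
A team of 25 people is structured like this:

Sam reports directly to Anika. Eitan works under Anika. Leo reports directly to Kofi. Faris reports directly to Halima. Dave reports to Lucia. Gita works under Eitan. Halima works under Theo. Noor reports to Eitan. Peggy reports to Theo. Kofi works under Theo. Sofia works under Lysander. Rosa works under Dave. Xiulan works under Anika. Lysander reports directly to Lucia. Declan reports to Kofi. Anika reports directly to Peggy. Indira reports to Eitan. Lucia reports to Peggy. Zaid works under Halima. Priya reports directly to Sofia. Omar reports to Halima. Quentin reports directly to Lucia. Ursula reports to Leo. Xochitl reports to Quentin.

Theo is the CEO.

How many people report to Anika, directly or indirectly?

6

Anika directly manages Eitan, Sam, Xiulan. Under Eitan: Indira, Gita, Noor (3). Sam has no reports. Xiulan has no reports. So Anika's organization is 3 direct reports plus everyone under them: 4 + 1 + 1 = 6.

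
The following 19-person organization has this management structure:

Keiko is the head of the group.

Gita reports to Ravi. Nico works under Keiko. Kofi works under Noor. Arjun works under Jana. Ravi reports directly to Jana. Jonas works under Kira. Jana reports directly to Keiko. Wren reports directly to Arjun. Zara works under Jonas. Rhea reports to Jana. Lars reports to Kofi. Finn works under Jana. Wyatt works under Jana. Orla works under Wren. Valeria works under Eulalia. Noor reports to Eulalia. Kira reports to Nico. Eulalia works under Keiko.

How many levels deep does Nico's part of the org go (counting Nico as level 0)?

The longest chain under Nico runs Nico → Kira → Jonas → Zara, which is 3 levels below Nico.

3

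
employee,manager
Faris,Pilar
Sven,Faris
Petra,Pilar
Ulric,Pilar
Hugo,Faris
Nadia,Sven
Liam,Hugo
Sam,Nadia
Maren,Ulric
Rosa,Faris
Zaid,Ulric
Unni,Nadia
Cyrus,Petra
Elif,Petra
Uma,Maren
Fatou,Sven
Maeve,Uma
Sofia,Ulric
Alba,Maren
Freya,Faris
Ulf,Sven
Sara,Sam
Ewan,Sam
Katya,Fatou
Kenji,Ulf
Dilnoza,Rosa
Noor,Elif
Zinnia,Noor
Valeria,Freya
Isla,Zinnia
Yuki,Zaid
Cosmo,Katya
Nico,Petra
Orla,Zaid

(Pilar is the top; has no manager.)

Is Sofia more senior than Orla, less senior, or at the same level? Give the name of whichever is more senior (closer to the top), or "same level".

Sofia is 2 levels below Pilar; Orla is 3. Sofia is higher.

Sofia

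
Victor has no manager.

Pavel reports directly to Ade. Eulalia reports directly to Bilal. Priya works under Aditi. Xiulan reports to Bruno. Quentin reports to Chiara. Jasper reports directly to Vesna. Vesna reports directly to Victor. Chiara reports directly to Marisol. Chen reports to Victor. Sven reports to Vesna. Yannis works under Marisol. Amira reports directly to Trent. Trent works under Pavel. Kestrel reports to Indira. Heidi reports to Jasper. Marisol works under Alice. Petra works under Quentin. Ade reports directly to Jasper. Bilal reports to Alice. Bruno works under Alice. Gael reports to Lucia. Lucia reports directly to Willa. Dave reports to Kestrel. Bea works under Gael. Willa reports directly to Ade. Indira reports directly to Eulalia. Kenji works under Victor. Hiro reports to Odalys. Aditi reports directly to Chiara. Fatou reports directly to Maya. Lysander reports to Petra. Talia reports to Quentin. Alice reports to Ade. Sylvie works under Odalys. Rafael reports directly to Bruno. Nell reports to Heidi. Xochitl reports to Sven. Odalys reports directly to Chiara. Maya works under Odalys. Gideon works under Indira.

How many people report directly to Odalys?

3

Odalys directly manages Maya, Hiro, Sylvie. That is 3 direct reports.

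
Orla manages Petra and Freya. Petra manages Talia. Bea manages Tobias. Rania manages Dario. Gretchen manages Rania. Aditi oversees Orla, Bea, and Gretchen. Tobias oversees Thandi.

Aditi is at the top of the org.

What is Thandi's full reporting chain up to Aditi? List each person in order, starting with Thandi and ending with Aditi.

Thandi reports to Tobias. Tobias reports to Bea. Bea reports to Aditi. Aditi is at the top.

Thandi -> Tobias -> Bea -> Aditi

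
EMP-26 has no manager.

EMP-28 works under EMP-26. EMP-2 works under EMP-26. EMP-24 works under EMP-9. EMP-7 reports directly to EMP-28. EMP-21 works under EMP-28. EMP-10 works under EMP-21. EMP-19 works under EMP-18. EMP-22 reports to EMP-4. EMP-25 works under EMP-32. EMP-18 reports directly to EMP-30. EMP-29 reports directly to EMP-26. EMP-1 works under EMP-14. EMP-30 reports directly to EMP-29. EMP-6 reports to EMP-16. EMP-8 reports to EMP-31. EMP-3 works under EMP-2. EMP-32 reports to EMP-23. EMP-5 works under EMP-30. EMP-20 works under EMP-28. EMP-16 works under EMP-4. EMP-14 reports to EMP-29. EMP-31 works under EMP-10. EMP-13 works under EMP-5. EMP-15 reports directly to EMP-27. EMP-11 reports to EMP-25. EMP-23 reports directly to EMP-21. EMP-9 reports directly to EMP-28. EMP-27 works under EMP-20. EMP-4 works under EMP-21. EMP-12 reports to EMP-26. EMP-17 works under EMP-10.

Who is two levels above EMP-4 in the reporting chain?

EMP-4 reports to EMP-21, and EMP-21 reports to EMP-28. So EMP-4's skip-level manager is EMP-28.

EMP-28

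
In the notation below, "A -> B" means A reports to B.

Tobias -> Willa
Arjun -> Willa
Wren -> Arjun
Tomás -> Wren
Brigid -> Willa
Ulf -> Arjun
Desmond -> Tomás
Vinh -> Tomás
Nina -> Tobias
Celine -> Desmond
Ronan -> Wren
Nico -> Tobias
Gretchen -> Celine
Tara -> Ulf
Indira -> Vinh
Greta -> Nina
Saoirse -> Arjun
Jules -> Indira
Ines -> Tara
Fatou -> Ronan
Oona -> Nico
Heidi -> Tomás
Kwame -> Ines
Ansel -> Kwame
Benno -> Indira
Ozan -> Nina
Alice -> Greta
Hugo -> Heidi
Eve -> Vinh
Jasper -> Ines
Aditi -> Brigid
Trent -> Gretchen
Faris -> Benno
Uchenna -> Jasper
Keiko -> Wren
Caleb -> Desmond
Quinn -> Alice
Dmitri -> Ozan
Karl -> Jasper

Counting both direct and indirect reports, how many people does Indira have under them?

3

Indira directly manages Jules, Benno. Jules has no reports. Under Benno: Faris (1). So Indira's organization is 2 direct reports plus everyone under them: 1 + 2 = 3.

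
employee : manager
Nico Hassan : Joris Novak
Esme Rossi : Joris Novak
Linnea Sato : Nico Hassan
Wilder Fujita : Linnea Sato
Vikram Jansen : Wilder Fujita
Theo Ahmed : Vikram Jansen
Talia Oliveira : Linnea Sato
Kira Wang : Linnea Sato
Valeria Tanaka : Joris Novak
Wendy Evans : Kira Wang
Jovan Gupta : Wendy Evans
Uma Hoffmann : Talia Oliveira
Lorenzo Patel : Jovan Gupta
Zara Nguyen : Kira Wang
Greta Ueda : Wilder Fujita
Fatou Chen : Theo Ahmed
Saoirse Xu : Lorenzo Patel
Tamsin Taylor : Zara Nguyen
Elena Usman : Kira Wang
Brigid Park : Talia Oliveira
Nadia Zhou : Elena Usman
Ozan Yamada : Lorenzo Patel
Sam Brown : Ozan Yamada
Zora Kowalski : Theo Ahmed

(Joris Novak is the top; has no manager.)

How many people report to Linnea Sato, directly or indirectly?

Linnea Sato directly manages Wilder Fujita, Talia Oliveira, Kira Wang. Under Wilder Fujita: Greta Ueda, Vikram Jansen, Theo Ahmed, Zora Kowalski, Fatou Chen (5). Under Talia Oliveira: Brigid Park, Uma Hoffmann (2). Under Kira Wang: Elena Usman, Nadia Zhou, Zara Nguyen, Tamsin Taylor, Wendy Evans, Jovan Gupta, Lorenzo Patel, Ozan Yamada, Sam Brown, Saoirse Xu (10). So Linnea Sato's organization is 3 direct reports plus everyone under them: 6 + 3 + 11 = 20.

20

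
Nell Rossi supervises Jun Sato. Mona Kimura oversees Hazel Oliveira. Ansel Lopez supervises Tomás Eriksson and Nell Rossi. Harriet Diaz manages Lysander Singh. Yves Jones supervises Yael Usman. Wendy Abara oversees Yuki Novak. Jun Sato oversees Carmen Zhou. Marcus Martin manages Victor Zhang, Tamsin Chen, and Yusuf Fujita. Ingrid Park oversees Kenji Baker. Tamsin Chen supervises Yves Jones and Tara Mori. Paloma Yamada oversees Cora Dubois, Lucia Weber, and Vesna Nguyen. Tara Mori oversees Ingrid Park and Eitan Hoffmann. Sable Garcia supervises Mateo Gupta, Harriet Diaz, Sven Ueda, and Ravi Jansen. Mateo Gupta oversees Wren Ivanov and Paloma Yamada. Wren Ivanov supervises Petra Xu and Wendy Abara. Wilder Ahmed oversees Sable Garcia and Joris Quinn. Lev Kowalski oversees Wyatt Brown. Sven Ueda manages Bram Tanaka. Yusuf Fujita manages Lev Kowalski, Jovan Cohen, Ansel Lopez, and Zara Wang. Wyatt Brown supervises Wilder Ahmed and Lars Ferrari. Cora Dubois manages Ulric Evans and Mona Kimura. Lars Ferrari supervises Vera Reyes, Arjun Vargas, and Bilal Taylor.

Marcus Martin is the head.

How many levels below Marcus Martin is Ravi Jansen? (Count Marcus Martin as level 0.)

Chain from Ravi Jansen up to Marcus Martin: Ravi Jansen → Sable Garcia → Wilder Ahmed → Wyatt Brown → Lev Kowalski → Yusuf Fujita → Marcus Martin. That is 6 steps up, so Ravi Jansen is 6 levels below Marcus Martin.

6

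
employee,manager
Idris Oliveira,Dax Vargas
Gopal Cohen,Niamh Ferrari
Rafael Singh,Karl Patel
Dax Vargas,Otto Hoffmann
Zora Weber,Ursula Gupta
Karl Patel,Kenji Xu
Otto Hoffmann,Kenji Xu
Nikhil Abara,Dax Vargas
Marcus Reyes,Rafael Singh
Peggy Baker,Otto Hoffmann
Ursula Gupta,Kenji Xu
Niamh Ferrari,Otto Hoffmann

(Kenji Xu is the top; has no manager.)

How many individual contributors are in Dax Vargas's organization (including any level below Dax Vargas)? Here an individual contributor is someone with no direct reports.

The people in Dax Vargas's organization with no one reporting to them are Nikhil Abara, Idris Oliveira. That is 2.

2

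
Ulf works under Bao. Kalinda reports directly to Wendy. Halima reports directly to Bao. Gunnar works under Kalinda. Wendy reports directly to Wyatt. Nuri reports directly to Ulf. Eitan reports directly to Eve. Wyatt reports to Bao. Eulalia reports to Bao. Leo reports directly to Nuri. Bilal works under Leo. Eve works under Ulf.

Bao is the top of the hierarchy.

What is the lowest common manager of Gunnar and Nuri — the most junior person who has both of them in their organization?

Bao

Gunnar's chain of managers is Kalinda, Wendy, Wyatt, Bao. Nuri's chain of managers is Ulf, Bao. The first manager that appears in both chains is Bao.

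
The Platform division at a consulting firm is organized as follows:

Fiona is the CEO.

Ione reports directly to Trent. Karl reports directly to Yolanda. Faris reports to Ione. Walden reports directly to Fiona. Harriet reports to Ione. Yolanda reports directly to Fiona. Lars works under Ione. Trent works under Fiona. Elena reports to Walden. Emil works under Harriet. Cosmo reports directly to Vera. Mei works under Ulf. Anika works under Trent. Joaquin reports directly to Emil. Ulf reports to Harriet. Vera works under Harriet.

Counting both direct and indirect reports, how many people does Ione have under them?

Ione directly manages Harriet, Faris, Lars. Under Harriet: Vera, Cosmo, Emil, Joaquin, Ulf, Mei (6). Faris has no reports. Lars has no reports. So Ione's organization is 3 direct reports plus everyone under them: 7 + 1 + 1 = 9.

9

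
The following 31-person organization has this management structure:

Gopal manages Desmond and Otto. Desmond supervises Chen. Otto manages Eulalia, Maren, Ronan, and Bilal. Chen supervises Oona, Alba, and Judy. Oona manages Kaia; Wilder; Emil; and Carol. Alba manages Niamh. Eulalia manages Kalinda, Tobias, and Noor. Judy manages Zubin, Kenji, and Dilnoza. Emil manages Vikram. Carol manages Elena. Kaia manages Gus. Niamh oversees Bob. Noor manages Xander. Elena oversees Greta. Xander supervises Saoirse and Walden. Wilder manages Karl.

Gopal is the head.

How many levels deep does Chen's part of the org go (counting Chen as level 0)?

The longest chain under Chen runs Chen → Oona → Carol → Elena → Greta, which is 4 levels below Chen.

4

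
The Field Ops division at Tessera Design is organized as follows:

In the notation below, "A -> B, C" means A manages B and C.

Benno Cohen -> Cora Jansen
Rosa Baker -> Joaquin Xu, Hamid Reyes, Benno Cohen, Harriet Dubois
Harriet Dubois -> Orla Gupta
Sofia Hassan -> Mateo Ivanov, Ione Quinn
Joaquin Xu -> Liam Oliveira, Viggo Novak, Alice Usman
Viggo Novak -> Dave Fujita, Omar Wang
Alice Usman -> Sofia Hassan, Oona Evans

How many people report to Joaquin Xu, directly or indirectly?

9

Joaquin Xu directly manages Liam Oliveira, Viggo Novak, Alice Usman. Liam Oliveira has no reports. Under Viggo Novak: Omar Wang, Dave Fujita (2). Under Alice Usman: Oona Evans, Sofia Hassan, Ione Quinn, Mateo Ivanov (4). So Joaquin Xu's organization is 3 direct reports plus everyone under them: 1 + 3 + 5 = 9.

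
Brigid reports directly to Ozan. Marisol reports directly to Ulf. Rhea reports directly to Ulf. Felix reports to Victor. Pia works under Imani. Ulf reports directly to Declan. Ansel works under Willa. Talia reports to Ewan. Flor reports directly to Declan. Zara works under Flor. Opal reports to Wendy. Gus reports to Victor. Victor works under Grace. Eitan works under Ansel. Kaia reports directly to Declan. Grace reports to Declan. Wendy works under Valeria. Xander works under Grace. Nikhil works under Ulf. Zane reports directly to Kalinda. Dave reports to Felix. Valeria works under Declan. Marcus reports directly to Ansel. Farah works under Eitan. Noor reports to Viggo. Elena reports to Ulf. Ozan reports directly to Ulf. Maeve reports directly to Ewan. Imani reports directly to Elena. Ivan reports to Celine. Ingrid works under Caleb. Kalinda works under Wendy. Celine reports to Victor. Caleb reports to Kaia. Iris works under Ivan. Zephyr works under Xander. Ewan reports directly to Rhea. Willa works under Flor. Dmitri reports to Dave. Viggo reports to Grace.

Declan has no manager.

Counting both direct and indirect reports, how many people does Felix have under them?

2

Felix directly manages Dave. Under Dave: Dmitri (1). That's 2 in total.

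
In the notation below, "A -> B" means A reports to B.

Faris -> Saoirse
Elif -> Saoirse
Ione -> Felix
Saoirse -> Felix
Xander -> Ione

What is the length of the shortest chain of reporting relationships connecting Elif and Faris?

2

Elif is 1 level below Saoirse, and Faris is 1 level below Saoirse (their lowest common manager). The shortest path runs up from Elif to Saoirse and back down to Faris: 1 + 1 = 2 links.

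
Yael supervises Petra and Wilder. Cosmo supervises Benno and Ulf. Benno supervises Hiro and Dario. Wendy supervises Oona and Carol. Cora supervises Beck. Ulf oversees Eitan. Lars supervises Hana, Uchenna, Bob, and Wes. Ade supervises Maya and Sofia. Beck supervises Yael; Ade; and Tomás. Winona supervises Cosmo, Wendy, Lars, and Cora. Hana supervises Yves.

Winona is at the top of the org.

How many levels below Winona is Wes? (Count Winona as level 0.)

Chain from Wes up to Winona: Wes → Lars → Winona. That is 2 steps up, so Wes is 2 levels below Winona.

2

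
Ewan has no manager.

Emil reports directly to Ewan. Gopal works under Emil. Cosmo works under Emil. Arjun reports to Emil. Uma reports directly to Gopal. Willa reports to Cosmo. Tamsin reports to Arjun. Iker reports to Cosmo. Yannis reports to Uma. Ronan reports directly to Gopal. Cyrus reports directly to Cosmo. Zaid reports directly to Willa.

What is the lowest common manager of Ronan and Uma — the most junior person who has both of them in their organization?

Gopal

Ronan's chain of managers is Gopal, Emil, Ewan. Uma's chain of managers is Gopal, Emil, Ewan. The first manager that appears in both chains is Gopal.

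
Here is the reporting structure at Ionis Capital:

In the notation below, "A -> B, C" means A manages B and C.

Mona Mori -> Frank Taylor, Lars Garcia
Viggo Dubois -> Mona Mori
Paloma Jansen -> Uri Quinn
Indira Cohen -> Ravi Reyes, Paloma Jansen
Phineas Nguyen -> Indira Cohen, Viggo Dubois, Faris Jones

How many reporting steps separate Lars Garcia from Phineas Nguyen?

Chain from Lars Garcia up to Phineas Nguyen: Lars Garcia → Mona Mori → Viggo Dubois → Phineas Nguyen. That is 3 steps up, so Lars Garcia is 3 levels below Phineas Nguyen.

3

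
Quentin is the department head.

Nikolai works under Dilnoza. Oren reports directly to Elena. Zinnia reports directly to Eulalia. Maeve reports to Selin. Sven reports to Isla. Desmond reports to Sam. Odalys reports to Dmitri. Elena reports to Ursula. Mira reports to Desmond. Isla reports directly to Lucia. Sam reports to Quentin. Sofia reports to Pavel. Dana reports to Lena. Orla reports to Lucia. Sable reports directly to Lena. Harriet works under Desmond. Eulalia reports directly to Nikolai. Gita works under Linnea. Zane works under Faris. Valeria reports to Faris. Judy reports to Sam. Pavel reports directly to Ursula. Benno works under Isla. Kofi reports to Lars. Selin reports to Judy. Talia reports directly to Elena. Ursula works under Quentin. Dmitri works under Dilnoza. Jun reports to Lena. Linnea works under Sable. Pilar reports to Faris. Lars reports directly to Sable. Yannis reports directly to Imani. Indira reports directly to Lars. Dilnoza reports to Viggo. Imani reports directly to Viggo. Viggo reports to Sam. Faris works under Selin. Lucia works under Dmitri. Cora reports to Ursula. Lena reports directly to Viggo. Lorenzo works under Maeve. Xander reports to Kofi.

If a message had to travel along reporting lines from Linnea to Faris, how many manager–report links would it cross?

7

Linnea is 4 levels below Sam, and Faris is 3 levels below Sam (their lowest common manager). The shortest path runs up from Linnea to Sam and back down to Faris: 4 + 3 = 7 links.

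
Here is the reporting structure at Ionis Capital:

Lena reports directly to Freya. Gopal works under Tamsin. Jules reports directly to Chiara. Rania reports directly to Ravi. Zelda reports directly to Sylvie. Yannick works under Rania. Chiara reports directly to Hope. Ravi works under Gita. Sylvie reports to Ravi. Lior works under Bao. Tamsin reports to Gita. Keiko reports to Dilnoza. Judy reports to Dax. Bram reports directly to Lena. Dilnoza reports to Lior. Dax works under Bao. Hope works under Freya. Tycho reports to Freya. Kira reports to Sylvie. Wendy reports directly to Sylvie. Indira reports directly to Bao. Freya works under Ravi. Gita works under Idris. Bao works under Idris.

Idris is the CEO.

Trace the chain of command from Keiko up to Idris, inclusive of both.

Keiko -> Dilnoza -> Lior -> Bao -> Idris

Keiko reports to Dilnoza. Dilnoza reports to Lior. Lior reports to Bao. Bao reports to Idris. Idris is at the top.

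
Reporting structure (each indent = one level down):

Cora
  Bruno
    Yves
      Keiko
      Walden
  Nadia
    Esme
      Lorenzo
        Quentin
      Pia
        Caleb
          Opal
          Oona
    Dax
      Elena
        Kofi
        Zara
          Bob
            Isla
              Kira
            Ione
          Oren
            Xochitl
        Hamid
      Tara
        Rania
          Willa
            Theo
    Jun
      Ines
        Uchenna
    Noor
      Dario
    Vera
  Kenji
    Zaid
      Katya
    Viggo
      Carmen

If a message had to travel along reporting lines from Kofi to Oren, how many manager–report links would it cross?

3

Kofi is 1 level below Elena, and Oren is 2 levels below Elena (their lowest common manager). The shortest path runs up from Kofi to Elena and back down to Oren: 1 + 2 = 3 links.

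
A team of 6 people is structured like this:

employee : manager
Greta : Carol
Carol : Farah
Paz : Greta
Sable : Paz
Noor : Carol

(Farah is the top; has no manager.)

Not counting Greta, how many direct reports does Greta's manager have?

1

Greta reports to Carol. Carol's other direct reports are Noor — 1 peer.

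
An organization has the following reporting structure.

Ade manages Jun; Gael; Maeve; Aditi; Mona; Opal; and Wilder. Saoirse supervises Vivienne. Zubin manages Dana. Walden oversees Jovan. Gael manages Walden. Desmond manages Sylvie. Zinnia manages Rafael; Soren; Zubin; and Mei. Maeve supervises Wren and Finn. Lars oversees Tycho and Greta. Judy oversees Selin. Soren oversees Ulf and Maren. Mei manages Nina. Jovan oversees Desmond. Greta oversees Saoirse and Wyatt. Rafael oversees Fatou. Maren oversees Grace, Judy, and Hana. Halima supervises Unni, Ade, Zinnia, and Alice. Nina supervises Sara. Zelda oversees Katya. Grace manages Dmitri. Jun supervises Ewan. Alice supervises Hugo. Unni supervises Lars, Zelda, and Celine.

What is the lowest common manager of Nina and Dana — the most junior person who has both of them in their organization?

Nina's chain of managers is Mei, Zinnia, Halima. Dana's chain of managers is Zubin, Zinnia, Halima. The first manager that appears in both chains is Zinnia.

Zinnia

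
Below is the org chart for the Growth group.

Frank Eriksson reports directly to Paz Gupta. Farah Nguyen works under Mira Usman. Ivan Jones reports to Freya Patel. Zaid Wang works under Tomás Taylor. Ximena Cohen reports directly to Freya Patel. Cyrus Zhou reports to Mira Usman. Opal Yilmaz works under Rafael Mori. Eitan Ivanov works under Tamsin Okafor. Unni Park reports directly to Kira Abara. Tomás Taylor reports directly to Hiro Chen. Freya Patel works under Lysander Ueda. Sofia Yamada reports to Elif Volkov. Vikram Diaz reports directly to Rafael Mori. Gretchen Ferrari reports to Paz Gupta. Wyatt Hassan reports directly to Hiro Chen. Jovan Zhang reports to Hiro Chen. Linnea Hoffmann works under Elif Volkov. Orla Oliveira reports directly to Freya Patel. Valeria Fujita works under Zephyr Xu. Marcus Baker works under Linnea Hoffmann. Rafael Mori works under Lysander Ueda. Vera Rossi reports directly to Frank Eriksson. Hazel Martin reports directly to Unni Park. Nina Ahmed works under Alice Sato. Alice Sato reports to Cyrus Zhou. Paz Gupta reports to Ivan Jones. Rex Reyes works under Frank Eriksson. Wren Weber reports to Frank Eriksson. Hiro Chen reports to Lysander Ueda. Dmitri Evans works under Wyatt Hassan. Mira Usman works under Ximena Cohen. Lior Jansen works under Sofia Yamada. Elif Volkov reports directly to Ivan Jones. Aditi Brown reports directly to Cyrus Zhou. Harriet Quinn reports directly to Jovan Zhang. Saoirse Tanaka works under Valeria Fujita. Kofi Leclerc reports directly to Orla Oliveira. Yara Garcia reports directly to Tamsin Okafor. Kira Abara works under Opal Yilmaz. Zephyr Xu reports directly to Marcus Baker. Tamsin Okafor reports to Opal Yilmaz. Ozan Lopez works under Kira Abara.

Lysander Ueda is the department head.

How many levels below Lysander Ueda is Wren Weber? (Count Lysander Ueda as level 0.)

Chain from Wren Weber up to Lysander Ueda: Wren Weber → Frank Eriksson → Paz Gupta → Ivan Jones → Freya Patel → Lysander Ueda. That is 5 steps up, so Wren Weber is 5 levels below Lysander Ueda.

5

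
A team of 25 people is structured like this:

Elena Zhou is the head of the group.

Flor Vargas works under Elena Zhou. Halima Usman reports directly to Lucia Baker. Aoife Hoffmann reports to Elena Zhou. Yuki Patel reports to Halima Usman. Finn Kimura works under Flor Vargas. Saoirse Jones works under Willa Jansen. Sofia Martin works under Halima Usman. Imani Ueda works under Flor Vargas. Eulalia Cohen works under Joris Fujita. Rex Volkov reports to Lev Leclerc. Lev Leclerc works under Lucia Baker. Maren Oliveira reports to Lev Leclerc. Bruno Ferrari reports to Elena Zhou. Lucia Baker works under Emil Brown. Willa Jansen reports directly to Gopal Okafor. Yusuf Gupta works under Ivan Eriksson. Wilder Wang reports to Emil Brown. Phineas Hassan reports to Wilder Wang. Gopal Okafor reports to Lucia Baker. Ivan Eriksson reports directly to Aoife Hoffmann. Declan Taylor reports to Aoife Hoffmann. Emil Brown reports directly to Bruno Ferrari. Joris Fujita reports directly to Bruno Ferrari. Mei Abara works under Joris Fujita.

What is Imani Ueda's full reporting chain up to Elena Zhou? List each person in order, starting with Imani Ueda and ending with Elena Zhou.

Imani Ueda reports to Flor Vargas. Flor Vargas reports to Elena Zhou. Elena Zhou is at the top.

Imani Ueda -> Flor Vargas -> Elena Zhou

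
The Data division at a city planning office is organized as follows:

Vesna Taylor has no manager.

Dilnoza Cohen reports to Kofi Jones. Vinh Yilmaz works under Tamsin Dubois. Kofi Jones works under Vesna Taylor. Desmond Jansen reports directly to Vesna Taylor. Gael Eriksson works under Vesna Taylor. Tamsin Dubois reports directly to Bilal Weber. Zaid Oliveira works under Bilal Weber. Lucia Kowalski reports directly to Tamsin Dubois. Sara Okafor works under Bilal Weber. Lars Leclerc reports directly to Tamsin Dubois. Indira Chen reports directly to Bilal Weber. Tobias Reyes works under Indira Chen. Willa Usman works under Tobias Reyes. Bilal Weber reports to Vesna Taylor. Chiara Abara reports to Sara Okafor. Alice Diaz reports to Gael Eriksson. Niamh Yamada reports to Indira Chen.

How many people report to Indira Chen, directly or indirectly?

3

Indira Chen directly manages Tobias Reyes, Niamh Yamada. Under Tobias Reyes: Willa Usman (1). Niamh Yamada has no reports. So Indira Chen's organization is 2 direct reports plus everyone under them: 2 + 1 = 3.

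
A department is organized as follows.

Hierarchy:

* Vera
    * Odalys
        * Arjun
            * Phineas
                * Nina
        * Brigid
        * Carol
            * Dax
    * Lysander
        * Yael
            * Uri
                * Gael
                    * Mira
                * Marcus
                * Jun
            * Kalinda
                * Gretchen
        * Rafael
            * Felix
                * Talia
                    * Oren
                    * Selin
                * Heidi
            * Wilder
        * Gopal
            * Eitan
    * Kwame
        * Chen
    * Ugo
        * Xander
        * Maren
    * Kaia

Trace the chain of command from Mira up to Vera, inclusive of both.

Mira -> Gael -> Uri -> Yael -> Lysander -> Vera

Mira reports to Gael. Gael reports to Uri. Uri reports to Yael. Yael reports to Lysander. Lysander reports to Vera. Vera is at the top.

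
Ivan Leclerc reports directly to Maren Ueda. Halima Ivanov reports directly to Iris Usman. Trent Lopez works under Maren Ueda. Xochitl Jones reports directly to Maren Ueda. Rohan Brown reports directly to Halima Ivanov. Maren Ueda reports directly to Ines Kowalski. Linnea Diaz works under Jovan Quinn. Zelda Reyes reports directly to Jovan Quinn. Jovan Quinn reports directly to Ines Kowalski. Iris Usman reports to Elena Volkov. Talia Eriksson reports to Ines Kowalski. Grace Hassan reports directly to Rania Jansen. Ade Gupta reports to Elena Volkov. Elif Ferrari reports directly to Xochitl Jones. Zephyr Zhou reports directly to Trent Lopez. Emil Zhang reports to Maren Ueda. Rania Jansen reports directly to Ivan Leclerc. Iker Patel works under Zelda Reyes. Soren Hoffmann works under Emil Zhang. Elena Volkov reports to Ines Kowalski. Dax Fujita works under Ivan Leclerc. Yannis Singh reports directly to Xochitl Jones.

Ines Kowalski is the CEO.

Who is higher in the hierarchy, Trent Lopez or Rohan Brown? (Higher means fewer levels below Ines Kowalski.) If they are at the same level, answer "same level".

Trent Lopez is 2 levels below Ines Kowalski; Rohan Brown is 4. Trent Lopez is higher.

Trent Lopez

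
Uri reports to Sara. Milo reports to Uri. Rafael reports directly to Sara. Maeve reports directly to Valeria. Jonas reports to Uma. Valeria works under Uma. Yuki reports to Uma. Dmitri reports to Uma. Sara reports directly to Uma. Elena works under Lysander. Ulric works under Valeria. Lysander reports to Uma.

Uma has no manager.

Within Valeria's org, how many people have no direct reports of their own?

2

The people in Valeria's organization with no one reporting to them are Maeve, Ulric. That is 2.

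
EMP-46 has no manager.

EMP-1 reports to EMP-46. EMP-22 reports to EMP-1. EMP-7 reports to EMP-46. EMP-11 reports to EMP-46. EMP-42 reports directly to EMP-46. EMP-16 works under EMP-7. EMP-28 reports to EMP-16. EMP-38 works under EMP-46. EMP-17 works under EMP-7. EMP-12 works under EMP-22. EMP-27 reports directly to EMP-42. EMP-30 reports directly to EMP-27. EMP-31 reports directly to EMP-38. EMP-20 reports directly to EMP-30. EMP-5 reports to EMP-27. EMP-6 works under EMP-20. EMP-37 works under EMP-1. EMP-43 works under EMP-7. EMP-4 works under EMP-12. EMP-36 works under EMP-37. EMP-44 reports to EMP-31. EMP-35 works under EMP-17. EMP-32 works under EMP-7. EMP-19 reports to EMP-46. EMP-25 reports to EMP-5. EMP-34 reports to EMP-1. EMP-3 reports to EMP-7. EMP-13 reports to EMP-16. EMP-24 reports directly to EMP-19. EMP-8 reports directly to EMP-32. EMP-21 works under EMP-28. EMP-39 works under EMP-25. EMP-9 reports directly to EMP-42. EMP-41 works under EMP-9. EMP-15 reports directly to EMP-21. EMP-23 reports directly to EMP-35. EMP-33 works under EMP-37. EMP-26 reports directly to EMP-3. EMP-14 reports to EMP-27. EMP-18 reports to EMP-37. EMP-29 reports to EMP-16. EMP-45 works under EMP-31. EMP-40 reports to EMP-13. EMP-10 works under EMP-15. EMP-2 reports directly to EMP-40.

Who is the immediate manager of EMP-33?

EMP-33 reports directly to EMP-37.

EMP-37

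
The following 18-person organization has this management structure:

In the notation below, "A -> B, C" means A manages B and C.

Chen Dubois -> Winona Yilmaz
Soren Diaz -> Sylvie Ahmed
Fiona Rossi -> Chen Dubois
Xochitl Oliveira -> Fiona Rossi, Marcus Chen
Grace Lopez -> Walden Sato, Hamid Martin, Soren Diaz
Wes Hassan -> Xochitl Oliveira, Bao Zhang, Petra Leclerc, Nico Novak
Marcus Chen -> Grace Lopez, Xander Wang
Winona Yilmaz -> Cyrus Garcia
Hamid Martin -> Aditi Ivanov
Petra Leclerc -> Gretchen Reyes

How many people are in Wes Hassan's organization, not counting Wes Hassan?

Wes Hassan directly manages Xochitl Oliveira, Bao Zhang, Petra Leclerc, Nico Novak. Under Xochitl Oliveira: Marcus Chen, Xander Wang, Grace Lopez, Soren Diaz, Sylvie Ahmed, Hamid Martin, Aditi Ivanov, Walden Sato, Fiona Rossi, Chen Dubois, Winona Yilmaz, Cyrus Garcia (12). Bao Zhang has no reports. Under Petra Leclerc: Gretchen Reyes (1). Nico Novak has no reports. So Wes Hassan's organization is 4 direct reports plus everyone under them: 13 + 1 + 2 + 1 = 17.

17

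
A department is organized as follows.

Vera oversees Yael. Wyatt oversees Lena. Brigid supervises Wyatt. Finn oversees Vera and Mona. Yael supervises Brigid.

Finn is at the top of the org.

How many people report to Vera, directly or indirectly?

4

Vera directly manages Yael. Under Yael: Brigid, Wyatt, Lena (3). That's 4 in total.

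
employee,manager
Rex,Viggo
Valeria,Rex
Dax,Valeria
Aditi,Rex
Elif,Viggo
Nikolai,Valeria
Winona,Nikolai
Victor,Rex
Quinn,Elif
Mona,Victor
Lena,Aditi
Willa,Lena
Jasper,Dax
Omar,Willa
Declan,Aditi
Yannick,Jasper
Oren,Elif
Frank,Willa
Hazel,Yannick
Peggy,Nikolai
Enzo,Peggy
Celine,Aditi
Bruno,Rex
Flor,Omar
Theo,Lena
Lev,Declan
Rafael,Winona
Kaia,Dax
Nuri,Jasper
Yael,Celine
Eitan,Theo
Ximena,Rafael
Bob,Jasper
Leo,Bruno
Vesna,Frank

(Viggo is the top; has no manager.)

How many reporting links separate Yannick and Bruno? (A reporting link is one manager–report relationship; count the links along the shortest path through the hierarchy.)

Yannick is 4 levels below Rex, and Bruno is 1 level below Rex (their lowest common manager). The shortest path runs up from Yannick to Rex and back down to Bruno: 4 + 1 = 5 links.

5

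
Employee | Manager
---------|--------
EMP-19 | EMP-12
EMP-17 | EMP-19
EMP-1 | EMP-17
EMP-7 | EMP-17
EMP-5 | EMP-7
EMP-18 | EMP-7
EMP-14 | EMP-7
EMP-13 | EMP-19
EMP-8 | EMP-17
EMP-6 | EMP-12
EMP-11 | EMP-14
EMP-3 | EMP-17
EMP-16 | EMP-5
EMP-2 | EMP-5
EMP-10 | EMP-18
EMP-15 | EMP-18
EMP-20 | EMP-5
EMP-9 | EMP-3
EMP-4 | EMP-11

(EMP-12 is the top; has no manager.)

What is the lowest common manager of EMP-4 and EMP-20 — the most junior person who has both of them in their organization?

EMP-4's chain of managers is EMP-11, EMP-14, EMP-7, EMP-17, EMP-19, EMP-12. EMP-20's chain of managers is EMP-5, EMP-7, EMP-17, EMP-19, EMP-12. The first manager that appears in both chains is EMP-7.

EMP-7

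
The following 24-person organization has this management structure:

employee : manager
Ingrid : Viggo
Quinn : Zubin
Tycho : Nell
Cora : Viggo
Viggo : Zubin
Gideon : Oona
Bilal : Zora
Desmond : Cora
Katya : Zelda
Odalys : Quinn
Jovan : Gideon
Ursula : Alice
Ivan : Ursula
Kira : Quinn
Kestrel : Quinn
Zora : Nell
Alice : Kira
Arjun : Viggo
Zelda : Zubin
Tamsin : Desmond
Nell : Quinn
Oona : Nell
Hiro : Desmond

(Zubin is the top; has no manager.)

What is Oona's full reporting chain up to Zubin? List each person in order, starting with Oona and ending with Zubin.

Oona -> Nell -> Quinn -> Zubin

Oona reports to Nell. Nell reports to Quinn. Quinn reports to Zubin. Zubin is at the top.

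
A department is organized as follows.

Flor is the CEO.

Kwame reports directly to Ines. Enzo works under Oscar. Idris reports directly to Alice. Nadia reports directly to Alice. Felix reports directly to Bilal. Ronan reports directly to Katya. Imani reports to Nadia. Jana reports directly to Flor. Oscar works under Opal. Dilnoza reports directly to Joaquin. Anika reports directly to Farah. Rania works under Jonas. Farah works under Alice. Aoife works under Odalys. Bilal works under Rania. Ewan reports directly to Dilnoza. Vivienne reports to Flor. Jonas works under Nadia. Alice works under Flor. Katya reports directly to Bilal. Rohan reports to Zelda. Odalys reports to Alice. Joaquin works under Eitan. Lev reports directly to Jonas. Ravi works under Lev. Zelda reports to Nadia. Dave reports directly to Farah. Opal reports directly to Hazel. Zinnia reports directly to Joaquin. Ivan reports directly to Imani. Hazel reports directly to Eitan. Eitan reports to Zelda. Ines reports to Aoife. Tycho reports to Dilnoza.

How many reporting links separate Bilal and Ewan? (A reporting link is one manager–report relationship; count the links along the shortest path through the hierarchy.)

Bilal is 3 levels below Nadia, and Ewan is 5 levels below Nadia (their lowest common manager). The shortest path runs up from Bilal to Nadia and back down to Ewan: 3 + 5 = 8 links.

8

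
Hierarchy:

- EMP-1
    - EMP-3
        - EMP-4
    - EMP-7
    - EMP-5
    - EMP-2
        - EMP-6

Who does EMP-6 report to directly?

EMP-6 reports directly to EMP-2.

EMP-2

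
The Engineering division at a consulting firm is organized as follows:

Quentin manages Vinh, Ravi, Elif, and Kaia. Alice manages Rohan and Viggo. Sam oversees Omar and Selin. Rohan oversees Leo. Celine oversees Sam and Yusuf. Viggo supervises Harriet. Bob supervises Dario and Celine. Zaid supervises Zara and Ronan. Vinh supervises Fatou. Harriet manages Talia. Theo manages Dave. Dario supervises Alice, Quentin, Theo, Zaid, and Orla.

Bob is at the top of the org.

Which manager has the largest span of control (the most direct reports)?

Direct-report counts: Bob has 2; Celine has 2; Sam has 2; Dario has 5; Zaid has 2; Theo has 1; Quentin has 4; Vinh has 1; Alice has 2; Rohan has 1; Viggo has 1; Harriet has 1. The largest is 5, held by Dario.

Dario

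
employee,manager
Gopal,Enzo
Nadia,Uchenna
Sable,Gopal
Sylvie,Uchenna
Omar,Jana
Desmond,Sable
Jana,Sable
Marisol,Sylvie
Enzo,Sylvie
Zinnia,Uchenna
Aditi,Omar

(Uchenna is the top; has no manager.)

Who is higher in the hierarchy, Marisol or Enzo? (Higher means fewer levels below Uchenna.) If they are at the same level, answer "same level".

Both Marisol and Enzo are 2 levels below Uchenna.

same level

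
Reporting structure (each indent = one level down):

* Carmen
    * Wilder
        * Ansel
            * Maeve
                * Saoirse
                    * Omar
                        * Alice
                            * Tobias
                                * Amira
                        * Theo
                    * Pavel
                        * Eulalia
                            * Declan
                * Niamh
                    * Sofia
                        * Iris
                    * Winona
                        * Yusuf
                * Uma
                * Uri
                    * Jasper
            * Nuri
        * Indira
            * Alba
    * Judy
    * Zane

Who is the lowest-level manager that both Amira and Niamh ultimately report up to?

Maeve

Amira's chain of managers is Tobias, Alice, Omar, Saoirse, Maeve, Ansel, Wilder, Carmen. Niamh's chain of managers is Maeve, Ansel, Wilder, Carmen. The first manager that appears in both chains is Maeve.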